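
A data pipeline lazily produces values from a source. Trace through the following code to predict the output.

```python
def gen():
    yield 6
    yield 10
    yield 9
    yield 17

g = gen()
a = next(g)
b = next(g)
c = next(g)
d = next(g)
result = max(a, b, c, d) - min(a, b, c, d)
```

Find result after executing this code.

Step 1: Create generator and consume all values:
  a = next(g) = 6
  b = next(g) = 10
  c = next(g) = 9
  d = next(g) = 17
Step 2: max = 17, min = 6, result = 17 - 6 = 11.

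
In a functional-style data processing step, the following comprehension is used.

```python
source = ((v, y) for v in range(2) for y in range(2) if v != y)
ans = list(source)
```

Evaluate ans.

Step 1: Nested generator over range(2) x range(2) where v != y:
  (0, 0): excluded (v == y)
  (0, 1): included
  (1, 0): included
  (1, 1): excluded (v == y)
Therefore ans = [(0, 1), (1, 0)].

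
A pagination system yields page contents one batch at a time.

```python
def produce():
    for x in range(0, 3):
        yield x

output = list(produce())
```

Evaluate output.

Step 1: The generator yields each value from range(0, 3).
Step 2: list() consumes all yields: [0, 1, 2].
Therefore output = [0, 1, 2].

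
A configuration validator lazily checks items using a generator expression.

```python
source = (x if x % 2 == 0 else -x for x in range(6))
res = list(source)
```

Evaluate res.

Step 1: For each x in range(6), yield x if even, else -x:
  x=0: even, yield 0
  x=1: odd, yield -1
  x=2: even, yield 2
  x=3: odd, yield -3
  x=4: even, yield 4
  x=5: odd, yield -5
Therefore res = [0, -1, 2, -3, 4, -5].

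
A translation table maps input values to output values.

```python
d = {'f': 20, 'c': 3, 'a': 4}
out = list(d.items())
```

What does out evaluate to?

Step 1: d.items() returns (key, value) pairs in insertion order.
Therefore out = [('f', 20), ('c', 3), ('a', 4)].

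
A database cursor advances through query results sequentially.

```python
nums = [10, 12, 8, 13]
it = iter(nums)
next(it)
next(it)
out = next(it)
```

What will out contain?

Step 1: Create iterator over [10, 12, 8, 13].
Step 2: next() consumes 10.
Step 3: next() consumes 12.
Step 4: next() returns 8.
Therefore out = 8.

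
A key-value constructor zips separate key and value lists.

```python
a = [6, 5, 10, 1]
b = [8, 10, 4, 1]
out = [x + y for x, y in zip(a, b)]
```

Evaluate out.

Step 1: Add corresponding elements:
  6 + 8 = 14
  5 + 10 = 15
  10 + 4 = 14
  1 + 1 = 2
Therefore out = [14, 15, 14, 2].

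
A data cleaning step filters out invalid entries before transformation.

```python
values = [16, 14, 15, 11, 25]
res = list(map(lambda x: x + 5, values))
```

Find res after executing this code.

Step 1: Apply lambda x: x + 5 to each element:
  16 -> 21
  14 -> 19
  15 -> 20
  11 -> 16
  25 -> 30
Therefore res = [21, 19, 20, 16, 30].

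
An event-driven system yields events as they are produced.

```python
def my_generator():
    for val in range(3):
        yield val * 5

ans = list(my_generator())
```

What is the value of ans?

Step 1: For each val in range(3), yield val * 5:
  val=0: yield 0 * 5 = 0
  val=1: yield 1 * 5 = 5
  val=2: yield 2 * 5 = 10
Therefore ans = [0, 5, 10].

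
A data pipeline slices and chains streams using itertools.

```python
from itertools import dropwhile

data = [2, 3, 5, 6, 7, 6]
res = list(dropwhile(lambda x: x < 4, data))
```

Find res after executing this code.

Step 1: dropwhile drops elements while < 4:
  2 < 4: dropped
  3 < 4: dropped
  5: kept (dropping stopped)
Step 2: Remaining elements kept regardless of condition.
Therefore res = [5, 6, 7, 6].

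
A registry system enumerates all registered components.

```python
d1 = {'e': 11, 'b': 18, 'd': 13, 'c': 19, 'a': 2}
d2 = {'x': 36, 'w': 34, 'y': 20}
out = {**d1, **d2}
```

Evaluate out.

Step 1: Merge d1 and d2 (d2 values override on key conflicts).
Step 2: d1 has keys ['e', 'b', 'd', 'c', 'a'], d2 has keys ['x', 'w', 'y'].
Therefore out = {'e': 11, 'b': 18, 'd': 13, 'c': 19, 'a': 2, 'x': 36, 'w': 34, 'y': 20}.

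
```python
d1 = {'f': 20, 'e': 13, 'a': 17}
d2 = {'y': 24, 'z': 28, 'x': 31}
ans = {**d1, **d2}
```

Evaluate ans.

Step 1: Merge d1 and d2 (d2 values override on key conflicts).
Step 2: d1 has keys ['f', 'e', 'a'], d2 has keys ['y', 'z', 'x'].
Therefore ans = {'f': 20, 'e': 13, 'a': 17, 'y': 24, 'z': 28, 'x': 31}.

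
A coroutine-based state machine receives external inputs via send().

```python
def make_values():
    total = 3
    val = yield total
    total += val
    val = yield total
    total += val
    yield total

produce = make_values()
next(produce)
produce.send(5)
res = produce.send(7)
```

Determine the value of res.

Step 1: next() -> yield total=3.
Step 2: send(5) -> val=5, total = 3+5 = 8, yield 8.
Step 3: send(7) -> val=7, total = 8+7 = 15, yield 15.
Therefore res = 15.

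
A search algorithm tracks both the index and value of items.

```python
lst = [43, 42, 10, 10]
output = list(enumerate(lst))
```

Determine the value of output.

Step 1: enumerate pairs each element with its index:
  (0, 43)
  (1, 42)
  (2, 10)
  (3, 10)
Therefore output = [(0, 43), (1, 42), (2, 10), (3, 10)].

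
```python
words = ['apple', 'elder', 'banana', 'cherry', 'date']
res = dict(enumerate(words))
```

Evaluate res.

Step 1: enumerate pairs indices with words:
  0 -> 'apple'
  1 -> 'elder'
  2 -> 'banana'
  3 -> 'cherry'
  4 -> 'date'
Therefore res = {0: 'apple', 1: 'elder', 2: 'banana', 3: 'cherry', 4: 'date'}.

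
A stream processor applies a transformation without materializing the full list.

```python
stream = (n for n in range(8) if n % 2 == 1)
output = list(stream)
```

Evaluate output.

Step 1: Filter range(8) keeping only odd values:
  n=0: even, excluded
  n=1: odd, included
  n=2: even, excluded
  n=3: odd, included
  n=4: even, excluded
  n=5: odd, included
  n=6: even, excluded
  n=7: odd, included
Therefore output = [1, 3, 5, 7].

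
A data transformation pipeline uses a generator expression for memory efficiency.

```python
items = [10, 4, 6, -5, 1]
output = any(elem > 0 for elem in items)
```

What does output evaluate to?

Step 1: Check elem > 0 for each element in [10, 4, 6, -5, 1]:
  10 > 0: True
  4 > 0: True
  6 > 0: True
  -5 > 0: False
  1 > 0: True
Step 2: any() returns True.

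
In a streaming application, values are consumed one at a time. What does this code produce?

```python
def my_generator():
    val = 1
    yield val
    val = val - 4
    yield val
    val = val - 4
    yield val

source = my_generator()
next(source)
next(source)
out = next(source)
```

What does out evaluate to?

Step 1: Trace through generator execution:
  Yield 1: val starts at 1, yield 1
  Yield 2: val = 1 - 4 = -3, yield -3
  Yield 3: val = -3 - 4 = -7, yield -7
Step 2: First next() gets 1, second next() gets the second value, third next() yields -7.
Therefore out = -7.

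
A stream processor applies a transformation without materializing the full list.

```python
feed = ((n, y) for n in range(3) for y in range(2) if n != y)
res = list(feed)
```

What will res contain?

Step 1: Nested generator over range(3) x range(2) where n != y:
  (0, 0): excluded (n == y)
  (0, 1): included
  (1, 0): included
  (1, 1): excluded (n == y)
  (2, 0): included
  (2, 1): included
Therefore res = [(0, 1), (1, 0), (2, 0), (2, 1)].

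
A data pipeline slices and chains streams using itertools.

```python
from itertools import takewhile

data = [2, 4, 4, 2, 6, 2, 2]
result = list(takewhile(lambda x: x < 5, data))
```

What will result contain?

Step 1: takewhile stops at first element >= 5:
  2 < 5: take
  4 < 5: take
  4 < 5: take
  2 < 5: take
  6 >= 5: stop
Therefore result = [2, 4, 4, 2].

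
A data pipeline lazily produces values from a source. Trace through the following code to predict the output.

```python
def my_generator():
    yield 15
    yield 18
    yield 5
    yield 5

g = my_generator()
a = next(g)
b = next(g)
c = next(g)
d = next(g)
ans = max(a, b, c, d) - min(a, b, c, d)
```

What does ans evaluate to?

Step 1: Create generator and consume all values:
  a = next(g) = 15
  b = next(g) = 18
  c = next(g) = 5
  d = next(g) = 5
Step 2: max = 18, min = 5, ans = 18 - 5 = 13.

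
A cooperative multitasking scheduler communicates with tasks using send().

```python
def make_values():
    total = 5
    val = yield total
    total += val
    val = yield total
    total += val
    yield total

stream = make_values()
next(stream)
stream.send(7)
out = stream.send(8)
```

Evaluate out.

Step 1: next() -> yield total=5.
Step 2: send(7) -> val=7, total = 5+7 = 12, yield 12.
Step 3: send(8) -> val=8, total = 12+8 = 20, yield 20.
Therefore out = 20.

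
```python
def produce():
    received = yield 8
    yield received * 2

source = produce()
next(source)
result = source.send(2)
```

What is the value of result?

Step 1: next(source) advances to first yield, producing 8.
Step 2: send(2) resumes, received = 2.
Step 3: yield received * 2 = 2 * 2 = 4.
Therefore result = 4.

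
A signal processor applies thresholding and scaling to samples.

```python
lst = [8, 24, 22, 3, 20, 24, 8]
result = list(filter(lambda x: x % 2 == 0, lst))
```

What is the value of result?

Step 1: Filter elements divisible by 2:
  8 % 2 = 0: kept
  24 % 2 = 0: kept
  22 % 2 = 0: kept
  3 % 2 = 1: removed
  20 % 2 = 0: kept
  24 % 2 = 0: kept
  8 % 2 = 0: kept
Therefore result = [8, 24, 22, 20, 24, 8].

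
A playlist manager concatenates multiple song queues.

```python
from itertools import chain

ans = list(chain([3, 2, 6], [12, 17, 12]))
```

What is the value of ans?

Step 1: chain() concatenates iterables: [3, 2, 6] + [12, 17, 12].
Therefore ans = [3, 2, 6, 12, 17, 12].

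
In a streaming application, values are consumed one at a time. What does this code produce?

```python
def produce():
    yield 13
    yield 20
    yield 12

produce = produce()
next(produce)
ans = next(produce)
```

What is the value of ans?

Step 1: produce() creates a generator.
Step 2: next(produce) yields 13 (consumed and discarded).
Step 3: next(produce) yields 20, assigned to ans.
Therefore ans = 20.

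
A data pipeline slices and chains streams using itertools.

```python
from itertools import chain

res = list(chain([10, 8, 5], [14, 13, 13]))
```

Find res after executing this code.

Step 1: chain() concatenates iterables: [10, 8, 5] + [14, 13, 13].
Therefore res = [10, 8, 5, 14, 13, 13].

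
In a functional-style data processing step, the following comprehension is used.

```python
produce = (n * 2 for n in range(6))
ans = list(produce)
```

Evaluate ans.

Step 1: For each n in range(6), compute n*2:
  n=0: 0*2 = 0
  n=1: 1*2 = 2
  n=2: 2*2 = 4
  n=3: 3*2 = 6
  n=4: 4*2 = 8
  n=5: 5*2 = 10
Therefore ans = [0, 2, 4, 6, 8, 10].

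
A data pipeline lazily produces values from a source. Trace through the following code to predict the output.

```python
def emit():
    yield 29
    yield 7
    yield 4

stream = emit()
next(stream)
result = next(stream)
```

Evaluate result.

Step 1: emit() creates a generator.
Step 2: next(stream) yields 29 (consumed and discarded).
Step 3: next(stream) yields 7, assigned to result.
Therefore result = 7.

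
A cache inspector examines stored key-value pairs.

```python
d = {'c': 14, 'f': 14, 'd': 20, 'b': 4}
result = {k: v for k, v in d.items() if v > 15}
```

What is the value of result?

Step 1: Filter items where value > 15:
  'c': 14 <= 15: removed
  'f': 14 <= 15: removed
  'd': 20 > 15: kept
  'b': 4 <= 15: removed
Therefore result = {'d': 20}.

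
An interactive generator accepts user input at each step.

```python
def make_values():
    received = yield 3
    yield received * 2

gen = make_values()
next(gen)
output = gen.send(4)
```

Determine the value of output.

Step 1: next(gen) advances to first yield, producing 3.
Step 2: send(4) resumes, received = 4.
Step 3: yield received * 2 = 4 * 2 = 8.
Therefore output = 8.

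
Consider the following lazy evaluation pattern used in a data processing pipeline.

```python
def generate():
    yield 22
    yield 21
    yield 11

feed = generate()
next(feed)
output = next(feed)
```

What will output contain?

Step 1: generate() creates a generator.
Step 2: next(feed) yields 22 (consumed and discarded).
Step 3: next(feed) yields 21, assigned to output.
Therefore output = 21.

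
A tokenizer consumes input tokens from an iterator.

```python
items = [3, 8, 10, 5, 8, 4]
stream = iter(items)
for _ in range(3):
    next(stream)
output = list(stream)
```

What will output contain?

Step 1: Create iterator over [3, 8, 10, 5, 8, 4].
Step 2: Advance 3 positions (consuming [3, 8, 10]).
Step 3: list() collects remaining elements: [5, 8, 4].
Therefore output = [5, 8, 4].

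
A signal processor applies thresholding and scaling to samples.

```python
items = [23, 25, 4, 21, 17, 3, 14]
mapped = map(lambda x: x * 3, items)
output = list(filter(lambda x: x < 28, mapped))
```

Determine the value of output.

Step 1: Map x * 3:
  23 -> 69
  25 -> 75
  4 -> 12
  21 -> 63
  17 -> 51
  3 -> 9
  14 -> 42
Step 2: Filter for < 28:
  69: removed
  75: removed
  12: kept
  63: removed
  51: removed
  9: kept
  42: removed
Therefore output = [12, 9].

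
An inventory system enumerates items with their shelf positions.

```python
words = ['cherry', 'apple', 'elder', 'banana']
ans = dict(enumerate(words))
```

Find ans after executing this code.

Step 1: enumerate pairs indices with words:
  0 -> 'cherry'
  1 -> 'apple'
  2 -> 'elder'
  3 -> 'banana'
Therefore ans = {0: 'cherry', 1: 'apple', 2: 'elder', 3: 'banana'}.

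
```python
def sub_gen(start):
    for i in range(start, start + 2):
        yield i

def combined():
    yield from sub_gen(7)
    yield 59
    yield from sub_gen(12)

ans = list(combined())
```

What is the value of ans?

Step 1: combined() delegates to sub_gen(7):
  yield 7
  yield 8
Step 2: yield 59
Step 3: Delegates to sub_gen(12):
  yield 12
  yield 13
Therefore ans = [7, 8, 59, 12, 13].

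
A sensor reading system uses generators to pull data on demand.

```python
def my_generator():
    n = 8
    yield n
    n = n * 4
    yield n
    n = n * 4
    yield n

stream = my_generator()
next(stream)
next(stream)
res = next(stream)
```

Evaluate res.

Step 1: Trace through generator execution:
  Yield 1: n starts at 8, yield 8
  Yield 2: n = 8 * 4 = 32, yield 32
  Yield 3: n = 32 * 4 = 128, yield 128
Step 2: First next() gets 8, second next() gets the second value, third next() yields 128.
Therefore res = 128.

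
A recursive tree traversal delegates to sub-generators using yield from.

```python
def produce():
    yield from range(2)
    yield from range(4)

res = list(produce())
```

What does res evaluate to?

Step 1: Trace yields in order:
  yield 0
  yield 1
  yield 0
  yield 1
  yield 2
  yield 3
Therefore res = [0, 1, 0, 1, 2, 3].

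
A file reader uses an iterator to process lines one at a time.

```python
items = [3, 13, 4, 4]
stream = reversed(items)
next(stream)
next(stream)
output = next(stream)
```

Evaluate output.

Step 1: reversed([3, 13, 4, 4]) gives iterator: [4, 4, 13, 3].
Step 2: First next() = 4, second next() = 4.
Step 3: Third next() = 13.
Therefore output = 13.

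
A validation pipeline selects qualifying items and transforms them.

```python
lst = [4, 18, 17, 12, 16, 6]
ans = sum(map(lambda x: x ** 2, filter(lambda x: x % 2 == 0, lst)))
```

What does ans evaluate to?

Step 1: Filter even numbers from [4, 18, 17, 12, 16, 6]: [4, 18, 12, 16, 6]
Step 2: Square each: [16, 324, 144, 256, 36]
Step 3: Sum = 776.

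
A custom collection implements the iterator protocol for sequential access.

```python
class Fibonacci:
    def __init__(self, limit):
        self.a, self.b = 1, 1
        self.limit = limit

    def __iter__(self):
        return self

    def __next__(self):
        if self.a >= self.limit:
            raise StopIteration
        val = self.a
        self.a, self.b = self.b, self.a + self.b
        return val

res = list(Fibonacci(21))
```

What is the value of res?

Step 1: Fibonacci-like sequence (a=1, b=1) until >= 21:
  Yield 1, then a,b = 1,2
  Yield 1, then a,b = 2,3
  Yield 2, then a,b = 3,5
  Yield 3, then a,b = 5,8
  Yield 5, then a,b = 8,13
  Yield 8, then a,b = 13,21
  Yield 13, then a,b = 21,34
Step 2: 21 >= 21, stop.
Therefore res = [1, 1, 2, 3, 5, 8, 13].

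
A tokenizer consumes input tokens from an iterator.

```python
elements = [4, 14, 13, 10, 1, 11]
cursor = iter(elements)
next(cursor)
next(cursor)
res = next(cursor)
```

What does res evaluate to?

Step 1: Create iterator over [4, 14, 13, 10, 1, 11].
Step 2: next() consumes 4.
Step 3: next() consumes 14.
Step 4: next() returns 13.
Therefore res = 13.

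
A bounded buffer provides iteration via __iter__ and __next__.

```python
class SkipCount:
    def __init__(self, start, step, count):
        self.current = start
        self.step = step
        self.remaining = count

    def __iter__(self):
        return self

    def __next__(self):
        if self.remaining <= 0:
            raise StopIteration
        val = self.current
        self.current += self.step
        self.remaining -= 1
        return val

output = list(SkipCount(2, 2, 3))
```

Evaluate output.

Step 1: SkipCount starts at 2, increments by 2, for 3 steps:
  Yield 2, then current += 2
  Yield 4, then current += 2
  Yield 6, then current += 2
Therefore output = [2, 4, 6].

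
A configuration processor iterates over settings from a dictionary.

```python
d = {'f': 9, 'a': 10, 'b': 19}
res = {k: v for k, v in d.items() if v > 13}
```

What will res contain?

Step 1: Filter items where value > 13:
  'f': 9 <= 13: removed
  'a': 10 <= 13: removed
  'b': 19 > 13: kept
Therefore res = {'b': 19}.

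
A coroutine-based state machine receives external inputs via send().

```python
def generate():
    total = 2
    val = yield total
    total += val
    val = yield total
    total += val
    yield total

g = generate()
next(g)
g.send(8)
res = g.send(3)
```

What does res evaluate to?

Step 1: next() -> yield total=2.
Step 2: send(8) -> val=8, total = 2+8 = 10, yield 10.
Step 3: send(3) -> val=3, total = 10+3 = 13, yield 13.
Therefore res = 13.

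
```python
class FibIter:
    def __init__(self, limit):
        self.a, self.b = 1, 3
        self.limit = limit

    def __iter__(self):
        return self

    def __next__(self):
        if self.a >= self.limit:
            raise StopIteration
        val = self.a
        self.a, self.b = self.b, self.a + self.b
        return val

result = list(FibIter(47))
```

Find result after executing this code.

Step 1: Fibonacci-like sequence (a=1, b=3) until >= 47:
  Yield 1, then a,b = 3,4
  Yield 3, then a,b = 4,7
  Yield 4, then a,b = 7,11
  Yield 7, then a,b = 11,18
  Yield 11, then a,b = 18,29
  Yield 18, then a,b = 29,47
  Yield 29, then a,b = 47,76
Step 2: 47 >= 47, stop.
Therefore result = [1, 3, 4, 7, 11, 18, 29].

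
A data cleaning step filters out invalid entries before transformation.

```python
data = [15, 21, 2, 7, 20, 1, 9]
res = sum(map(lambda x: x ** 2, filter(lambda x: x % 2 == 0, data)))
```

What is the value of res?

Step 1: Filter even numbers from [15, 21, 2, 7, 20, 1, 9]: [2, 20]
Step 2: Square each: [4, 400]
Step 3: Sum = 404.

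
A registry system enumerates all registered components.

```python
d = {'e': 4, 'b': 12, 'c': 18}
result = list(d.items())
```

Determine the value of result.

Step 1: d.items() returns (key, value) pairs in insertion order.
Therefore result = [('e', 4), ('b', 12), ('c', 18)].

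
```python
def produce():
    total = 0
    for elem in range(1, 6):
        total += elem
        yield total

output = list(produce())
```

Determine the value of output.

Step 1: Generator accumulates running sum:
  elem=1: total = 1, yield 1
  elem=2: total = 3, yield 3
  elem=3: total = 6, yield 6
  elem=4: total = 10, yield 10
  elem=5: total = 15, yield 15
Therefore output = [1, 3, 6, 10, 15].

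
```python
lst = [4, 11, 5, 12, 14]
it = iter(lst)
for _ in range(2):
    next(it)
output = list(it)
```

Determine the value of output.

Step 1: Create iterator over [4, 11, 5, 12, 14].
Step 2: Advance 2 positions (consuming [4, 11]).
Step 3: list() collects remaining elements: [5, 12, 14].
Therefore output = [5, 12, 14].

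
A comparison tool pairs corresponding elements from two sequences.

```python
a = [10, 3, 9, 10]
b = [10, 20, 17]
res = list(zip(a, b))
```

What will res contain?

Step 1: zip stops at shortest (len(a)=4, len(b)=3):
  Index 0: (10, 10)
  Index 1: (3, 20)
  Index 2: (9, 17)
Step 2: Last element of a (10) has no pair, dropped.
Therefore res = [(10, 10), (3, 20), (9, 17)].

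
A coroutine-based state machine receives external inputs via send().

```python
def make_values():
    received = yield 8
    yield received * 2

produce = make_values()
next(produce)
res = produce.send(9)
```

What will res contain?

Step 1: next(produce) advances to first yield, producing 8.
Step 2: send(9) resumes, received = 9.
Step 3: yield received * 2 = 9 * 2 = 18.
Therefore res = 18.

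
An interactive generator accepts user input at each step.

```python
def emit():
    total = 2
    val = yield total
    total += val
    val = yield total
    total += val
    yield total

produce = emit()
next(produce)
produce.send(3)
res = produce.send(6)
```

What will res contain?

Step 1: next() -> yield total=2.
Step 2: send(3) -> val=3, total = 2+3 = 5, yield 5.
Step 3: send(6) -> val=6, total = 5+6 = 11, yield 11.
Therefore res = 11.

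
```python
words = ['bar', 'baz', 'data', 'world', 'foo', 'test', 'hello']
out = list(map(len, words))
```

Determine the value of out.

Step 1: Map len() to each word:
  'bar' -> 3
  'baz' -> 3
  'data' -> 4
  'world' -> 5
  'foo' -> 3
  'test' -> 4
  'hello' -> 5
Therefore out = [3, 3, 4, 5, 3, 4, 5].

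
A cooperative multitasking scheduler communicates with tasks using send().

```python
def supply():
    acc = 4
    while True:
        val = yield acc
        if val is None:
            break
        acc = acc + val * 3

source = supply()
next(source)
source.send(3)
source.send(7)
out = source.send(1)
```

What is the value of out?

Step 1: next() -> yield acc=4.
Step 2: send(3) -> val=3, acc = 4 + 3*3 = 13, yield 13.
Step 3: send(7) -> val=7, acc = 13 + 7*3 = 34, yield 34.
Step 4: send(1) -> val=1, acc = 34 + 1*3 = 37, yield 37.
Therefore out = 37.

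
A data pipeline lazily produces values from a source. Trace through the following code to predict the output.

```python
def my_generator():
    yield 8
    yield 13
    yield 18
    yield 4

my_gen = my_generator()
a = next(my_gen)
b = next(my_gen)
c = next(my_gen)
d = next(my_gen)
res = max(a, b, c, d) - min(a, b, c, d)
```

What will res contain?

Step 1: Create generator and consume all values:
  a = next(my_gen) = 8
  b = next(my_gen) = 13
  c = next(my_gen) = 18
  d = next(my_gen) = 4
Step 2: max = 18, min = 4, res = 18 - 4 = 14.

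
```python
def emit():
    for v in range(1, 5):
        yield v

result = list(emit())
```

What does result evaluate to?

Step 1: The generator yields each value from range(1, 5).
Step 2: list() consumes all yields: [1, 2, 3, 4].
Therefore result = [1, 2, 3, 4].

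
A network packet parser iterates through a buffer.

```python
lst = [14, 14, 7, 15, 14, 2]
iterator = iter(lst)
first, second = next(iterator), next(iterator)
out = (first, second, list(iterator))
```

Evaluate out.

Step 1: Create iterator over [14, 14, 7, 15, 14, 2].
Step 2: first = 14, second = 14.
Step 3: Remaining elements: [7, 15, 14, 2].
Therefore out = (14, 14, [7, 15, 14, 2]).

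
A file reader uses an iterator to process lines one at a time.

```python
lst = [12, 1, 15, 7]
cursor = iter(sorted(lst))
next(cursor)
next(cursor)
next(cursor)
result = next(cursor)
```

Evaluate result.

Step 1: sorted([12, 1, 15, 7]) = [1, 7, 12, 15].
Step 2: Create iterator and skip 3 elements.
Step 3: next() returns 15.
Therefore result = 15.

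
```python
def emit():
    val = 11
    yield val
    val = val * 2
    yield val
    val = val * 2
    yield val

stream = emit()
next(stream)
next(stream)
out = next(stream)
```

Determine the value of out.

Step 1: Trace through generator execution:
  Yield 1: val starts at 11, yield 11
  Yield 2: val = 11 * 2 = 22, yield 22
  Yield 3: val = 22 * 2 = 44, yield 44
Step 2: First next() gets 11, second next() gets the second value, third next() yields 44.
Therefore out = 44.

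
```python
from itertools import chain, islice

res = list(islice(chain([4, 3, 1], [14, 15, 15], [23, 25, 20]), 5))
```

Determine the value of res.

Step 1: chain([4, 3, 1], [14, 15, 15], [23, 25, 20]) = [4, 3, 1, 14, 15, 15, 23, 25, 20].
Step 2: islice takes first 5 elements: [4, 3, 1, 14, 15].
Therefore res = [4, 3, 1, 14, 15].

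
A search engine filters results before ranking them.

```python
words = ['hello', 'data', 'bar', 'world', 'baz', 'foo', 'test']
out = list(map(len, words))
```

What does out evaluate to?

Step 1: Map len() to each word:
  'hello' -> 5
  'data' -> 4
  'bar' -> 3
  'world' -> 5
  'baz' -> 3
  'foo' -> 3
  'test' -> 4
Therefore out = [5, 4, 3, 5, 3, 3, 4].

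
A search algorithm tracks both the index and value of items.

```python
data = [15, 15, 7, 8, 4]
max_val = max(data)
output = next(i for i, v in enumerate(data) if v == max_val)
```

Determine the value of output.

Step 1: max([15, 15, 7, 8, 4]) = 15.
Step 2: Find first index where value == 15:
  Index 0: 15 == 15, found!
Therefore output = 0.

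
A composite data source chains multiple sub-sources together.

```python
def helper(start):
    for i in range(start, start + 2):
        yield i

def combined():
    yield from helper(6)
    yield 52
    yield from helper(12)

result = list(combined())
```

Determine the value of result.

Step 1: combined() delegates to helper(6):
  yield 6
  yield 7
Step 2: yield 52
Step 3: Delegates to helper(12):
  yield 12
  yield 13
Therefore result = [6, 7, 52, 12, 13].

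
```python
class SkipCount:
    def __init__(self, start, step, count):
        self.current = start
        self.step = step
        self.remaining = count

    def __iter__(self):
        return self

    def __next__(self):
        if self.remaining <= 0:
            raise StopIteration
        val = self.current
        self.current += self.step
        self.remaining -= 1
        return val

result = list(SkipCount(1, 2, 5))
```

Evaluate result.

Step 1: SkipCount starts at 1, increments by 2, for 5 steps:
  Yield 1, then current += 2
  Yield 3, then current += 2
  Yield 5, then current += 2
  Yield 7, then current += 2
  Yield 9, then current += 2
Therefore result = [1, 3, 5, 7, 9].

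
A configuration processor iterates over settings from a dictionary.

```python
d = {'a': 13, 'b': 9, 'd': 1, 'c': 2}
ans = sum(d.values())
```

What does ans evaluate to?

Step 1: d.values() = [13, 9, 1, 2].
Step 2: sum = 25.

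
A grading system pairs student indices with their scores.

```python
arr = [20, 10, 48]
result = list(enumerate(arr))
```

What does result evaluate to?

Step 1: enumerate pairs each element with its index:
  (0, 20)
  (1, 10)
  (2, 48)
Therefore result = [(0, 20), (1, 10), (2, 48)].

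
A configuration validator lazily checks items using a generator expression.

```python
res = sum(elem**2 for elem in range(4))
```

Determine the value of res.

Step 1: Compute elem**2 for each elem in range(4):
  elem=0: 0**2 = 0
  elem=1: 1**2 = 1
  elem=2: 2**2 = 4
  elem=3: 3**2 = 9
Step 2: sum = 0 + 1 + 4 + 9 = 14.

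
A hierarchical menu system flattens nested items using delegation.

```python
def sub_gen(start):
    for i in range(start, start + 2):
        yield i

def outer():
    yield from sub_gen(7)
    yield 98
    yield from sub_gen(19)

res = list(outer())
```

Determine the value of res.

Step 1: outer() delegates to sub_gen(7):
  yield 7
  yield 8
Step 2: yield 98
Step 3: Delegates to sub_gen(19):
  yield 19
  yield 20
Therefore res = [7, 8, 98, 19, 20].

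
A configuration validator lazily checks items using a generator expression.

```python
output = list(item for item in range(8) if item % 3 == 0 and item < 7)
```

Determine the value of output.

Step 1: Filter range(8) where item % 3 == 0 and item < 7:
  item=0: both conditions met, included
  item=1: excluded (1 % 3 != 0)
  item=2: excluded (2 % 3 != 0)
  item=3: both conditions met, included
  item=4: excluded (4 % 3 != 0)
  item=5: excluded (5 % 3 != 0)
  item=6: both conditions met, included
  item=7: excluded (7 % 3 != 0, 7 >= 7)
Therefore output = [0, 3, 6].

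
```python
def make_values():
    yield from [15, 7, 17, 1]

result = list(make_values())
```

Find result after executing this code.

Step 1: yield from delegates to the iterable, yielding each element.
Step 2: Collected values: [15, 7, 17, 1].
Therefore result = [15, 7, 17, 1].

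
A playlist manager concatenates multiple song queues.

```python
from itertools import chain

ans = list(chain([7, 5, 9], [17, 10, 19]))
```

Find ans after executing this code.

Step 1: chain() concatenates iterables: [7, 5, 9] + [17, 10, 19].
Therefore ans = [7, 5, 9, 17, 10, 19].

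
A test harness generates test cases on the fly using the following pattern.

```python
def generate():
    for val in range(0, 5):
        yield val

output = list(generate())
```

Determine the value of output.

Step 1: The generator yields each value from range(0, 5).
Step 2: list() consumes all yields: [0, 1, 2, 3, 4].
Therefore output = [0, 1, 2, 3, 4].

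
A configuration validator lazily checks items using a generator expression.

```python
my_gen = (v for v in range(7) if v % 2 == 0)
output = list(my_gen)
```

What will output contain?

Step 1: Filter range(7) keeping only even values:
  v=0: even, included
  v=1: odd, excluded
  v=2: even, included
  v=3: odd, excluded
  v=4: even, included
  v=5: odd, excluded
  v=6: even, included
Therefore output = [0, 2, 4, 6].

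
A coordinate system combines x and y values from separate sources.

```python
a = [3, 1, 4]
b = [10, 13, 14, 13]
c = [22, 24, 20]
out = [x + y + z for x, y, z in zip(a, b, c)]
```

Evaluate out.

Step 1: zip three lists (truncates to shortest, len=3):
  3 + 10 + 22 = 35
  1 + 13 + 24 = 38
  4 + 14 + 20 = 38
Therefore out = [35, 38, 38].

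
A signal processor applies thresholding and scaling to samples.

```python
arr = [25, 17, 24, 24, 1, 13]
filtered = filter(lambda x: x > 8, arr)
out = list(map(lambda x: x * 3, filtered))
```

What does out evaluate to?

Step 1: Filter arr for elements > 8:
  25: kept
  17: kept
  24: kept
  24: kept
  1: removed
  13: kept
Step 2: Map x * 3 on filtered [25, 17, 24, 24, 13]:
  25 -> 75
  17 -> 51
  24 -> 72
  24 -> 72
  13 -> 39
Therefore out = [75, 51, 72, 72, 39].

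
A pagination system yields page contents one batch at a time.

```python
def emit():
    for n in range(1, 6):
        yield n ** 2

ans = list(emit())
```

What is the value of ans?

Step 1: For each n in range(1, 6), yield n**2:
  n=1: yield 1**2 = 1
  n=2: yield 2**2 = 4
  n=3: yield 3**2 = 9
  n=4: yield 4**2 = 16
  n=5: yield 5**2 = 25
Therefore ans = [1, 4, 9, 16, 25].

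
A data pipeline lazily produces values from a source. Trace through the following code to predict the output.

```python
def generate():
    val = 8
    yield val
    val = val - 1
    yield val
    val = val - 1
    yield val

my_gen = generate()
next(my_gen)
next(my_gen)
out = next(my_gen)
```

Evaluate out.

Step 1: Trace through generator execution:
  Yield 1: val starts at 8, yield 8
  Yield 2: val = 8 - 1 = 7, yield 7
  Yield 3: val = 7 - 1 = 6, yield 6
Step 2: First next() gets 8, second next() gets the second value, third next() yields 6.
Therefore out = 6.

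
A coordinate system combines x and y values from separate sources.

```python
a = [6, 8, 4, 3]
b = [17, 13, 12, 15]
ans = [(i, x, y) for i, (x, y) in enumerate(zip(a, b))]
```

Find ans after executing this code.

Step 1: enumerate(zip(a, b)) gives index with paired elements:
  i=0: (6, 17)
  i=1: (8, 13)
  i=2: (4, 12)
  i=3: (3, 15)
Therefore ans = [(0, 6, 17), (1, 8, 13), (2, 4, 12), (3, 3, 15)].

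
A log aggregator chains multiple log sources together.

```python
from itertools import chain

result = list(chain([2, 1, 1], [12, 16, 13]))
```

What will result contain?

Step 1: chain() concatenates iterables: [2, 1, 1] + [12, 16, 13].
Therefore result = [2, 1, 1, 12, 16, 13].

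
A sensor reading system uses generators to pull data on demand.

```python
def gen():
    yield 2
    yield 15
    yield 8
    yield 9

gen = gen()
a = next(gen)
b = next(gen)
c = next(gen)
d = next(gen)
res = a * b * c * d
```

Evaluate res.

Step 1: Create generator and consume all values:
  a = next(gen) = 2
  b = next(gen) = 15
  c = next(gen) = 8
  d = next(gen) = 9
Step 2: res = 2 * 15 * 8 * 9 = 2160.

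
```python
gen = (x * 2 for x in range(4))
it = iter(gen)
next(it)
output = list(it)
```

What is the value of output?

Step 1: Generator produces [0, 2, 4, 6].
Step 2: next(it) consumes first element (0).
Step 3: list(it) collects remaining: [2, 4, 6].
Therefore output = [2, 4, 6].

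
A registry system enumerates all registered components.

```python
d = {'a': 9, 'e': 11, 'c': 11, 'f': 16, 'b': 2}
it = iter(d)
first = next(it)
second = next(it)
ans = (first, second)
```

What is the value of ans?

Step 1: iter(d) iterates over keys: ['a', 'e', 'c', 'f', 'b'].
Step 2: first = next(it) = 'a', second = next(it) = 'e'.
Therefore ans = ('a', 'e').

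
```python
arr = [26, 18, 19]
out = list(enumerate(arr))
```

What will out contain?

Step 1: enumerate pairs each element with its index:
  (0, 26)
  (1, 18)
  (2, 19)
Therefore out = [(0, 26), (1, 18), (2, 19)].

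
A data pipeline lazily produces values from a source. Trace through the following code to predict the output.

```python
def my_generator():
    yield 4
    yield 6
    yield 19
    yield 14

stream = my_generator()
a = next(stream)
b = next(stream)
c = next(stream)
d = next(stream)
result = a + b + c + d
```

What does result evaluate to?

Step 1: Create generator and consume all values:
  a = next(stream) = 4
  b = next(stream) = 6
  c = next(stream) = 19
  d = next(stream) = 14
Step 2: result = 4 + 6 + 19 + 14 = 43.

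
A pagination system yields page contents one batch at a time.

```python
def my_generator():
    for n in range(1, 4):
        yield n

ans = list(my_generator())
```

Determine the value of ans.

Step 1: The generator yields each value from range(1, 4).
Step 2: list() consumes all yields: [1, 2, 3].
Therefore ans = [1, 2, 3].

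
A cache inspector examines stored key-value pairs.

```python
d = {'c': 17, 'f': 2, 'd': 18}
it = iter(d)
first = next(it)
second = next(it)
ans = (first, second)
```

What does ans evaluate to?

Step 1: iter(d) iterates over keys: ['c', 'f', 'd'].
Step 2: first = next(it) = 'c', second = next(it) = 'f'.
Therefore ans = ('c', 'f').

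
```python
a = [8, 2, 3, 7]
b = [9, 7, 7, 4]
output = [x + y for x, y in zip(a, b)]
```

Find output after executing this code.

Step 1: Add corresponding elements:
  8 + 9 = 17
  2 + 7 = 9
  3 + 7 = 10
  7 + 4 = 11
Therefore output = [17, 9, 10, 11].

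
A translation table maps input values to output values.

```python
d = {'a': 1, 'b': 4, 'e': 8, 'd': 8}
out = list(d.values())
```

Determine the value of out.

Step 1: d.values() returns the dictionary values in insertion order.
Therefore out = [1, 4, 8, 8].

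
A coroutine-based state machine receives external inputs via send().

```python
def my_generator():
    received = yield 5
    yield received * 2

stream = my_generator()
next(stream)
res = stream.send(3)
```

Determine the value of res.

Step 1: next(stream) advances to first yield, producing 5.
Step 2: send(3) resumes, received = 3.
Step 3: yield received * 2 = 3 * 2 = 6.
Therefore res = 6.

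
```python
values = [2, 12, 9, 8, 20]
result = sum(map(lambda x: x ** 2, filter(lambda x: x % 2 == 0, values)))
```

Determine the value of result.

Step 1: Filter even numbers from [2, 12, 9, 8, 20]: [2, 12, 8, 20]
Step 2: Square each: [4, 144, 64, 400]
Step 3: Sum = 612.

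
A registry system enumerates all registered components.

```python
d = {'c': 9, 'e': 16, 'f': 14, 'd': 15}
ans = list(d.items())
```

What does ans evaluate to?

Step 1: d.items() returns (key, value) pairs in insertion order.
Therefore ans = [('c', 9), ('e', 16), ('f', 14), ('d', 15)].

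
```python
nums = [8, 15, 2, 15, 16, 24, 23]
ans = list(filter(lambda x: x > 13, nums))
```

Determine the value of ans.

Step 1: Filter elements > 13:
  8: removed
  15: kept
  2: removed
  15: kept
  16: kept
  24: kept
  23: kept
Therefore ans = [15, 15, 16, 24, 23].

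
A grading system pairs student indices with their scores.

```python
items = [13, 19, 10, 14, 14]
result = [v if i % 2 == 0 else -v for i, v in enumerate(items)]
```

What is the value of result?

Step 1: For each (i, v), keep v if i is even, negate if odd:
  i=0 (even): keep 13
  i=1 (odd): negate to -19
  i=2 (even): keep 10
  i=3 (odd): negate to -14
  i=4 (even): keep 14
Therefore result = [13, -19, 10, -14, 14].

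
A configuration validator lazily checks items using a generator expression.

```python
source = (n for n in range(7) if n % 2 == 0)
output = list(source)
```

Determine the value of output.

Step 1: Filter range(7) keeping only even values:
  n=0: even, included
  n=1: odd, excluded
  n=2: even, included
  n=3: odd, excluded
  n=4: even, included
  n=5: odd, excluded
  n=6: even, included
Therefore output = [0, 2, 4, 6].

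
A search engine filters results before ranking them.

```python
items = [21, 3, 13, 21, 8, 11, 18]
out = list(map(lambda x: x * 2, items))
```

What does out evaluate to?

Step 1: Apply lambda x: x * 2 to each element:
  21 -> 42
  3 -> 6
  13 -> 26
  21 -> 42
  8 -> 16
  11 -> 22
  18 -> 36
Therefore out = [42, 6, 26, 42, 16, 22, 36].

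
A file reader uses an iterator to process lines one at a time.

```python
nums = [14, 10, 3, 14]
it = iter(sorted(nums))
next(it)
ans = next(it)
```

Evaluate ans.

Step 1: sorted([14, 10, 3, 14]) = [3, 10, 14, 14].
Step 2: Create iterator and skip 1 elements.
Step 3: next() returns 10.
Therefore ans = 10.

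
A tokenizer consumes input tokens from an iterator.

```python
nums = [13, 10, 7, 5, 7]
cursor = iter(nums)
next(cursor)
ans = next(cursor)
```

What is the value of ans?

Step 1: Create iterator over [13, 10, 7, 5, 7].
Step 2: next() consumes 13.
Step 3: next() returns 10.
Therefore ans = 10.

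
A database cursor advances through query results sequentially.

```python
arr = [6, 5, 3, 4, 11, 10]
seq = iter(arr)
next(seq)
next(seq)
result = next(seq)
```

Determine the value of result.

Step 1: Create iterator over [6, 5, 3, 4, 11, 10].
Step 2: next() consumes 6.
Step 3: next() consumes 5.
Step 4: next() returns 3.
Therefore result = 3.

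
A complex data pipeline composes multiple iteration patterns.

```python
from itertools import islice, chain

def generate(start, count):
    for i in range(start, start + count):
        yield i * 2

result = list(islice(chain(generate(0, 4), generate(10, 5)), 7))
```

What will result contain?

Step 1: generate(0, 4) yields [0, 2, 4, 6].
Step 2: generate(10, 5) yields [20, 22, 24, 26, 28].
Step 3: chain concatenates: [0, 2, 4, 6, 20, 22, 24, 26, 28].
Step 4: islice takes first 7: [0, 2, 4, 6, 20, 22, 24].
Therefore result = [0, 2, 4, 6, 20, 22, 24].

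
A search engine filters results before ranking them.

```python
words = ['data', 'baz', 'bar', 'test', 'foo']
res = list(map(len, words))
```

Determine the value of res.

Step 1: Map len() to each word:
  'data' -> 4
  'baz' -> 3
  'bar' -> 3
  'test' -> 4
  'foo' -> 3
Therefore res = [4, 3, 3, 4, 3].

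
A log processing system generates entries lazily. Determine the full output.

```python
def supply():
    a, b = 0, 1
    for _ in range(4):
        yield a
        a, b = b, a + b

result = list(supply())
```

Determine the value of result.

Step 1: Fibonacci-like sequence starting with a=0, b=1:
  Iteration 1: yield a=0, then a,b = 1,1
  Iteration 2: yield a=1, then a,b = 1,2
  Iteration 3: yield a=1, then a,b = 2,3
  Iteration 4: yield a=2, then a,b = 3,5
Therefore result = [0, 1, 1, 2].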